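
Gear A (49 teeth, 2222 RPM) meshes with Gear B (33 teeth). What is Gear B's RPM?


Gear ratio = 49:33 = 49:33
RPM_B = RPM_A × (teeth_A / teeth_B)
= 2222 × (49/33)
= 3299.3 RPM

3299.3 RPM


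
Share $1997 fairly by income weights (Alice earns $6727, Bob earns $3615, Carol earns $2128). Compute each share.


Total income = 6727 + 3615 + 2128 = $12470
Alice: $1997 × 6727/12470 = $1077.29
Bob: $1997 × 3615/12470 = $578.92
Carol: $1997 × 2128/12470 = $340.79
= Alice: $1077.29, Bob: $578.92, Carol: $340.79

Alice: $1077.29, Bob: $578.92, Carol: $340.79


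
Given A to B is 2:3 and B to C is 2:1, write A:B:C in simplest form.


Match B: multiply A:B by 2 → 4:6
Multiply B:C by 3 → 6:3
Combined: 4:6:3
GCD = 1
= 4:6:3

4:6:3


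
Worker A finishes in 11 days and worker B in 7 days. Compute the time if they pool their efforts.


Rate of A = 1/11 per day
Rate of B = 1/7 per day
Combined rate = 1/11 + 1/7 = 18/77 ≈ 0.2338 per day
Days = 1 / combined rate = 77/18
≈ 4.28 days

4.28 days


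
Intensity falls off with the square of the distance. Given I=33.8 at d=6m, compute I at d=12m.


I₁d₁² = I₂d₂²
I₂ = I₁ × (d₁/d₂)²
= 33.8 × (6/12)²
= 33.8 × 36/144
= 1216.8/144
= 8.4500

8.4500


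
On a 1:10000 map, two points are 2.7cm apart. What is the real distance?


Real distance = map distance × scale
= 2.7cm × 10000
= 27000 cm = 270.0 m
= 0.270 km

0.270 km


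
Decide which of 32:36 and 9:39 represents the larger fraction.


32/36 = 0.8889
9/39 = 0.2308
0.8889 > 0.2308, so 32:36 is greater
= 32:36

32:36


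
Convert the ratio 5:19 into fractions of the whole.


Total parts = 5 + 19 = 24
First part: 5/24 = 5/24
Second part: 19/24 = 19/24
= 5/24 and 19/24

5/24 and 19/24


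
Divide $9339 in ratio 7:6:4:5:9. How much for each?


Total parts = 7 + 6 + 4 + 5 + 9 = 31
Part 1: 9339 × 7/31 = 2108.81
Part 2: 9339 × 6/31 = 1807.55
Part 3: 9339 × 4/31 = 1205.03
Part 4: 9339 × 5/31 = 1506.29
Part 5: 9339 × 9/31 = 2711.32
= Part 1: $2108.81, Part 2: $1807.55, Part 3: $1205.03, Part 4: $1506.29, Part 5: $2711.32

Part 1: $2108.81, Part 2: $1807.55, Part 3: $1205.03, Part 4: $1506.29, Part 5: $2711.32


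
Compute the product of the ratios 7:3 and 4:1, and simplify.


Compound ratio = (7×4) : (3×1)
= 28:3
GCD = 1
= 28:3

28:3


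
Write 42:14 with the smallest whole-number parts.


GCD(42, 14) = 14
42/14 : 14/14
= 3:1

3:1


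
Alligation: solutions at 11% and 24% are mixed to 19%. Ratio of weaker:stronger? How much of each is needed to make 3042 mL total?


Let x parts of 11% mix with y parts of 24%.
11x + 24y = 19(x + y)
11x + 24y = 19x + 19y
x(11 - 19) = y(19 - 24)
x/y = (24 - 19)/(19 - 11) = 5/8
Simplify: 5:8
Total parts = 13; one part = 3042/13 = 234.00 mL
11% solution: 5×234.00 = 1170.00 mL
24% solution: 8×234.00 = 1872.00 mL
= ratio 5:8; 1170.00 mL and 1872.00 mL

ratio 5:8; 1170.00 mL and 1872.00 mL


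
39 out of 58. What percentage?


Percentage = (part / whole) × 100
= (39 / 58) × 100
≈ 67.24%

67.24%


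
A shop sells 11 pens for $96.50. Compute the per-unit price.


Unit rate = total / quantity
= 96.50 / 11
= $8.77 per unit

$8.77 per unit


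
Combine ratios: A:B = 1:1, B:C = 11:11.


Match B: multiply A:B by 11 → 11:11
Multiply B:C by 1 → 11:11
Combined: 11:11:11
GCD = 11
= 1:1:1

1:1:1


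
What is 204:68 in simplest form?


GCD(204, 68) = 68
204/68 : 68/68
= 3:1

3:1


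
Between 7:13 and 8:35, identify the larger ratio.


7/13 = 0.5385
8/35 = 0.2286
0.5385 > 0.2286, so 7:13 is greater
= 7:13

7:13


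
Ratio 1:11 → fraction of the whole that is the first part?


Total parts = 1 + 11 = 12
First part: 1/12 = 1/12
= 1/12

1/12


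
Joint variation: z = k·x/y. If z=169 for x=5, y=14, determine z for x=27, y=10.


z = k·x/y
Solve for k using the known point: k = z·y/x = 169×14/5 = 2366/5 = 473.2000
Now evaluate at x=27, y=10:
z = k × 27 / 10 = (2366 × 27) / (5 × 10) = 63882/50
= 1277.6400

1277.6400


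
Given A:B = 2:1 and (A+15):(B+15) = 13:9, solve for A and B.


Let A = 2k, B = 1k.
(2k + 15) / (1k + 15) = 13/9
Cross-multiply: 9(2k + 15) = 13(1k + 15)
18k + 135 = 13k + 195
18k - 13k = 195 - 135
5k = 60
k = 60/5 = 12
A = 2×12 = 24, B = 1×12 = 12
= A = 24, B = 12

A = 24, B = 12


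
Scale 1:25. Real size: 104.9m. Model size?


Model size = real / scale
= 104.9 / 25
= 4.1960 m

4.1960 m


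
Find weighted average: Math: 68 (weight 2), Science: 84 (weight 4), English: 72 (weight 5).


Numerator = 68×2 + 84×4 + 72×5
= 136 + 336 + 360
= 832
Total weight = 11
Weighted avg = 832/11
= 75.64

75.64


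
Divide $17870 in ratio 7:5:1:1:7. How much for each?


Total parts = 7 + 5 + 1 + 1 + 7 = 21
Part 1: 17870 × 7/21 = 5956.67
Part 2: 17870 × 5/21 = 4254.76
Part 3: 17870 × 1/21 = 850.95
Part 4: 17870 × 1/21 = 850.95
Part 5: 17870 × 7/21 = 5956.67
= Part 1: $5956.67, Part 2: $4254.76, Part 3: $850.95, Part 4: $850.95, Part 5: $5956.67

Part 1: $5956.67, Part 2: $4254.76, Part 3: $850.95, Part 4: $850.95, Part 5: $5956.67


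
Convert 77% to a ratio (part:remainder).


77% means 77 parts out of 100; remainder = 23
Part : remainder = 77:23
GCD = 1
= 77:23

77:23


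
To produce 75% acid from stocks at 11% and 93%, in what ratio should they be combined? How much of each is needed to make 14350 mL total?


Let x parts of 11% mix with y parts of 93%.
11x + 93y = 75(x + y)
11x + 93y = 75x + 75y
x(11 - 75) = y(75 - 93)
x/y = (93 - 75)/(75 - 11) = 18/64
Simplify: 9:32
Total parts = 41; one part = 14350/41 = 350.00 mL
11% solution: 9×350.00 = 3150.00 mL
93% solution: 32×350.00 = 11200.00 mL
= ratio 9:32; 3150.00 mL and 11200.00 mL

ratio 9:32; 3150.00 mL and 11200.00 mL


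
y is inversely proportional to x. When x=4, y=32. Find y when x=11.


Inverse proportion: x × y = constant
k = 4 × 32 = 128
y₂ = k / 11 = 128 / 11
= 11.64

11.64


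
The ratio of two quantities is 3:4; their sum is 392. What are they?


Let A = 3k, B = 4k.
3k + 4k = 392
7k = 392 → k = 392/7 = 56
A = 3×56 = 168, B = 4×56 = 224
= A = 168, B = 224

A = 168, B = 224


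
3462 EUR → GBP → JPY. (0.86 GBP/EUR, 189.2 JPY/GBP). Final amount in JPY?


Step 1: 3462 EUR × 0.86 = 2977.32 GBP
Step 2: 2977.32 GBP × 189.2 = 563308.94 JPY
Implied rate EUR→JPY = 0.86 × 189.2 = 162.7120
= 563308.94 JPY

563308.94 JPY


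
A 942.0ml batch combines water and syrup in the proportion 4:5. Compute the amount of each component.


Total parts = 4 + 5 = 9
water: 942.0 × 4/9 = 418.7ml
syrup: 942.0 × 5/9 = 523.3ml
= 418.7ml and 523.3ml

418.7ml and 523.3ml


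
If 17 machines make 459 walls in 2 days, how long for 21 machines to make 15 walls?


Days ∝ work / workers, so d₂ = d₁ × (m₁/m₂) × (w₂/w₁)
Workers factor (inverse): 17/21 ≈ 0.8095
Work factor (direct): 15/459 ≈ 0.0327
d₂ = 2 × 17/21 × 15/459 = (2 × 17 × 15) / (21 × 459) = 510/9639
≈ 0.05 days

0.05 days


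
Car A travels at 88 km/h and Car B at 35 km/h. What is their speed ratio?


Ratio = 88:35
GCD = 1
Simplified = 88:35
Time ratio (same distance) = 35:88
Speed ratio = 88:35

88:35


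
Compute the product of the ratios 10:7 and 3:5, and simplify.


Compound ratio = (10×3) : (7×5)
= 30:35
GCD = 5
= 6:7

6:7


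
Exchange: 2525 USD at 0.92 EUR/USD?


Amount × rate = 2525 × 0.92
= 2323.00 EUR

2323.00 EUR


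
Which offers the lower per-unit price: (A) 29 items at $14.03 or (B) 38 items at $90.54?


Deal A: $14.03/29 = $0.4838/unit
Deal B: $90.54/38 = $2.3826/unit
A is cheaper per unit
= Deal A

Deal A


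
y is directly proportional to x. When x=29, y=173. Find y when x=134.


Direct proportion: y/x = constant
k = 173/29 ≈ 5.9655
y₂ = k × 134 = 173 × 134 / 29 = 23182/29
≈ 799.38

799.38


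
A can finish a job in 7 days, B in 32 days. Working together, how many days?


Rate of A = 1/7 per day
Rate of B = 1/32 per day
Combined rate = 1/7 + 1/32 = 39/224 ≈ 0.1741 per day
Days = 1 / combined rate = 224/39
≈ 5.74 days

5.74 days


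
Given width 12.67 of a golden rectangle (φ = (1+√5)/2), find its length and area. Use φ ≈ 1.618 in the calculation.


φ = (1 + √5) / 2 ≈ 1.618
Length = width × φ = 12.67 × 1.618 = 20.50006
≈ 20.50
Area = width × length = 12.67 × 20.50006 = 259.7357602 ≈ 259.74
= Length: 20.50, Area: 259.74

Length: 20.50, Area: 259.74


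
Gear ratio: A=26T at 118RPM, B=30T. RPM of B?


Gear ratio = 26:30 = 13:15
RPM_B = RPM_A × (teeth_A / teeth_B)
= 118 × (26/30)
= 102.3 RPM

102.3 RPM


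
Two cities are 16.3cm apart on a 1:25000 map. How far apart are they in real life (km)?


Real distance = map distance × scale
= 16.3cm × 25000
= 407500 cm = 4075.0 m
= 4.075 km

4.075 km


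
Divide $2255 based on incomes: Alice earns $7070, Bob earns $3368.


Total income = 7070 + 3368 = $10438
Alice: $2255 × 7070/10438 = $1527.39
Bob: $2255 × 3368/10438 = $727.61
= Alice: $1527.39, Bob: $727.61

Alice: $1527.39, Bob: $727.61


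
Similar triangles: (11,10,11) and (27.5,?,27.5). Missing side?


Scale factor = 27.5/11 = 2.5
Missing side = 10 × 2.5
= 25.0

25.0


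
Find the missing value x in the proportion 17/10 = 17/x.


Cross multiply: 17 × x = 10 × 17
17x = 170
x = 170 / 17
= 10.00

10.00


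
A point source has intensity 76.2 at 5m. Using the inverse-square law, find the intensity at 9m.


I₁d₁² = I₂d₂²
I₂ = I₁ × (d₁/d₂)²
= 76.2 × (5/9)²
= 76.2 × 25/81
= 1905/81
≈ 23.5185

23.5185


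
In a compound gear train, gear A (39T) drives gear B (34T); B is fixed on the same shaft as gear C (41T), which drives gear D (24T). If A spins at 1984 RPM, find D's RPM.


Stage 1: RPM_B = RPM_A × t_A/t_B = 1984 × 39/34 = 77376/34 ≈ 2275.76
B and C share a shaft → RPM_C = RPM_B
Stage 2: RPM_D = RPM_C × t_C/t_D = RPM_A × (t_A×t_C)/(t_B×t_D)
Overall ratio = (39×41)/(34×24) = 1599/816
RPM_D = 1984 × 1599/816 = 3172416/816
≈ 3887.76 RPM

3887.76 RPM


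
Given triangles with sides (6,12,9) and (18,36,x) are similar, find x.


Scale factor = 18/6 = 3
Missing side = 9 × 3
= 27.0

27.0


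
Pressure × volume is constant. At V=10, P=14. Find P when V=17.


Inverse proportion: x × y = constant
k = 10 × 14 = 140
y₂ = k / 17 = 140 / 17
= 8.24

8.24


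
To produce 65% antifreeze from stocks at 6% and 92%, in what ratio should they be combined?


Let x parts of 6% mix with y parts of 92%.
6x + 92y = 65(x + y)
6x + 92y = 65x + 65y
x(6 - 65) = y(65 - 92)
x/y = (92 - 65)/(65 - 6) = 27/59
Simplify: 27:59
= 27:59

27:59


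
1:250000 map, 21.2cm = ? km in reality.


Real distance = map distance × scale
= 21.2cm × 250000
= 5300000 cm = 53000.0 m
= 53.000 km

53.000 km


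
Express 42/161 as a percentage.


Percentage = (part / whole) × 100
= (42 / 161) × 100
≈ 26.09%

26.09%


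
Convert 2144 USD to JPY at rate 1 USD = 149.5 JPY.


Amount × rate = 2144 × 149.5
= 320528.00 JPY

320528.00 JPY


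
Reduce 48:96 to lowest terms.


GCD(48, 96) = 48
48/48 : 96/48
= 1:2

1:2


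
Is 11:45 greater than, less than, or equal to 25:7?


11/45 = 0.2444
25/7 = 3.5714
0.2444 < 3.5714, so 11:45 is less
= less than

less than


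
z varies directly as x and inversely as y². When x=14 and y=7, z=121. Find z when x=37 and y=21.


z = k·x/y²
Solve for k using the known point: k = z·y²/x = 121×49/14 = 5929/14 = 423.5000
Now evaluate at x=37, y=21:
z = k × 37 / 441 = (5929 × 37) / (14 × 441) = 219373/6174
≈ 35.5317

35.5317


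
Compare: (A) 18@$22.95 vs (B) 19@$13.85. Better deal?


Deal A: $22.95/18 = $1.2750/unit
Deal B: $13.85/19 = $0.7289/unit
B is cheaper per unit
= Deal B

Deal B


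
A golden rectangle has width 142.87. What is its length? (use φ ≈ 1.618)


φ = (1 + √5) / 2 ≈ 1.618
Length = width × φ = 142.87 × 1.618 = 231.16366
≈ 231.16

231.16


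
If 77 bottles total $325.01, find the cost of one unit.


Unit rate = total / quantity
= 325.01 / 77
= $4.22 per unit

$4.22 per unit


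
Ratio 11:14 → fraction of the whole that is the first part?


Total parts = 11 + 14 = 25
First part: 11/25 = 11/25
= 11/25

11/25


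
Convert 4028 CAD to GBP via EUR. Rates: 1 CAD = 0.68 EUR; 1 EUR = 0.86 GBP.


Step 1: 4028 CAD × 0.68 = 2739.04 EUR
Step 2: 2739.04 EUR × 0.86 = 2355.57 GBP
Implied rate CAD→GBP = 0.68 × 0.86 = 0.5848
= 2355.57 GBP

2355.57 GBP


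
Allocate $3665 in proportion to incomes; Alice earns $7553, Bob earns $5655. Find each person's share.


Total income = 7553 + 5655 = $13208
Alice: $3665 × 7553/13208 = $2095.83
Bob: $3665 × 5655/13208 = $1569.17
= Alice: $2095.83, Bob: $1569.17

Alice: $2095.83, Bob: $1569.17


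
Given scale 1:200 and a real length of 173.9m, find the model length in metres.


Model size = real / scale
= 173.9 / 200
= 0.8695 m

0.8695 m


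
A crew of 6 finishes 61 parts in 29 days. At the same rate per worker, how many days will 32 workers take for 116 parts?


Days ∝ work / workers, so d₂ = d₁ × (m₁/m₂) × (w₂/w₁)
Workers factor (inverse): 6/32 = 0.1875
Work factor (direct): 116/61 ≈ 1.9016
d₂ = 29 × 6/32 × 116/61 = (29 × 6 × 116) / (32 × 61) = 20184/1952
≈ 10.34 days

10.34 days


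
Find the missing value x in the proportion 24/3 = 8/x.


Cross multiply: 24 × x = 3 × 8
24x = 24
x = 24 / 24
= 1.00

1.00


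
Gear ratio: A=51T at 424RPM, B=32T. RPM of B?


Gear ratio = 51:32 = 51:32
RPM_B = RPM_A × (teeth_A / teeth_B)
= 424 × (51/32)
= 675.8 RPM

675.8 RPM


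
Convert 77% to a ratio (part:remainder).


77% means 77 parts out of 100; remainder = 23
Part : remainder = 77:23
GCD = 1
= 77:23

77:23


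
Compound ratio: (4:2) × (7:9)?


Compound ratio = (4×7) : (2×9)
= 28:18
GCD = 2
= 14:9

14:9


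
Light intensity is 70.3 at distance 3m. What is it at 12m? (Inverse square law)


I₁d₁² = I₂d₂²
I₂ = I₁ × (d₁/d₂)²
= 70.3 × (3/12)²
= 70.3 × 9/144
= 632.7/144
≈ 4.3938

4.3938


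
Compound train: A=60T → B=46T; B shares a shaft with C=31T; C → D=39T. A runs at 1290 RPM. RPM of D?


Stage 1: RPM_B = RPM_A × t_A/t_B = 1290 × 60/46 = 77400/46 ≈ 1682.61
B and C share a shaft → RPM_C = RPM_B
Stage 2: RPM_D = RPM_C × t_C/t_D = RPM_A × (t_A×t_C)/(t_B×t_D)
Overall ratio = (60×31)/(46×39) = 1860/1794
RPM_D = 1290 × 1860/1794 = 2399400/1794
≈ 1337.46 RPM

1337.46 RPM


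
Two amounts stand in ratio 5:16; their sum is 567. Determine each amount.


Let A = 5k, B = 16k.
5k + 16k = 567
21k = 567 → k = 567/21 = 27
A = 5×27 = 135, B = 16×27 = 432
= A = 135, B = 432

A = 135, B = 432


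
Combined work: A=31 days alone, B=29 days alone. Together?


Rate of A = 1/31 per day
Rate of B = 1/29 per day
Combined rate = 1/31 + 1/29 = 60/899 ≈ 0.0667 per day
Days = 1 / combined rate = 899/60
≈ 14.98 days

14.98 days


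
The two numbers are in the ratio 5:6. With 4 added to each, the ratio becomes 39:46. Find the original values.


Let A = 5k, B = 6k.
(5k + 4) / (6k + 4) = 39/46
Cross-multiply: 46(5k + 4) = 39(6k + 4)
230k + 184 = 234k + 156
230k - 234k = 156 - 184
-4k = -28
k = -28/-4 = 7
A = 5×7 = 35, B = 6×7 = 42
= A = 35, B = 42

A = 35, B = 42


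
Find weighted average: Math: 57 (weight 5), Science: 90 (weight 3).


Numerator = 57×5 + 90×3
= 285 + 270
= 555
Total weight = 8
Weighted avg = 555/8
= 69.38

69.38


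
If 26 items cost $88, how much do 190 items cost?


Direct proportion: y/x = constant
k = 88/26 ≈ 3.3846
y₂ = k × 190 = 88 × 190 / 26 = 16720/26
≈ 643.08

643.08


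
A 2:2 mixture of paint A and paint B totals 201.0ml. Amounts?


Total parts = 2 + 2 = 4
paint A: 201.0 × 2/4 = 100.5ml
paint B: 201.0 × 2/4 = 100.5ml
= 100.5ml and 100.5ml

100.5ml and 100.5ml


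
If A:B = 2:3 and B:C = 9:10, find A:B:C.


Match B: multiply A:B by 9 → 18:27
Multiply B:C by 3 → 27:30
Combined: 18:27:30
GCD = 3
= 6:9:10

6:9:10


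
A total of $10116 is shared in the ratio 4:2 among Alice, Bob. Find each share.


Total parts = 4 + 2 = 6
Alice: 10116 × 4/6 = 6744.00
Bob: 10116 × 2/6 = 3372.00
= Alice: $6744.00, Bob: $3372.00

Alice: $6744.00, Bob: $3372.00


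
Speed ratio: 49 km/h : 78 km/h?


Ratio = 49:78
GCD = 1
Simplified = 49:78
Time ratio (same distance) = 78:49
Speed ratio = 49:78

49:78


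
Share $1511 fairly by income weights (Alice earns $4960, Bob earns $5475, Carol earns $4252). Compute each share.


Total income = 4960 + 5475 + 4252 = $14687
Alice: $1511 × 4960/14687 = $510.29
Bob: $1511 × 5475/14687 = $563.27
Carol: $1511 × 4252/14687 = $437.45
= Alice: $510.29, Bob: $563.27, Carol: $437.45

Alice: $510.29, Bob: $563.27, Carol: $437.45


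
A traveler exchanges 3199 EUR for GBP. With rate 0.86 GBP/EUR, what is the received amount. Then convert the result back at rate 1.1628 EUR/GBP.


Amount × rate = 3199 × 0.86 = 2751.14 GBP
Round-trip: 2751.14 × 1.1628 = 3199.03 EUR
= 2751.14 GBP, then 3199.03 EUR

2751.14 GBP, then 3199.03 EUR


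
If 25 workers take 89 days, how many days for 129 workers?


Inverse proportion: x × y = constant
k = 25 × 89 = 2225
y₂ = k / 129 = 2225 / 129
= 17.25

17.25


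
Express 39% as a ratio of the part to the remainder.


39% means 39 parts out of 100; remainder = 61
Part : remainder = 39:61
GCD = 1
= 39:61

39:61


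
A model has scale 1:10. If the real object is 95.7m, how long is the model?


Model size = real / scale
= 95.7 / 10
= 9.5700 m

9.5700 m


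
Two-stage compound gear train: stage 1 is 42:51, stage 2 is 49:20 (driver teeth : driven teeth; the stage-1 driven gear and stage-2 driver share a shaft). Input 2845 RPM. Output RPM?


Stage 1: RPM_B = RPM_A × t_A/t_B = 2845 × 42/51 = 119490/51 ≈ 2342.94
B and C share a shaft → RPM_C = RPM_B
Stage 2: RPM_D = RPM_C × t_C/t_D = RPM_A × (t_A×t_C)/(t_B×t_D)
Overall ratio = (42×49)/(51×20) = 2058/1020
RPM_D = 2845 × 2058/1020 = 5855010/1020
≈ 5740.21 RPM

5740.21 RPM


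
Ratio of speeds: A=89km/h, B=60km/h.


Ratio = 89:60
GCD = 1
Simplified = 89:60
Time ratio (same distance) = 60:89
Speed ratio = 89:60

89:60


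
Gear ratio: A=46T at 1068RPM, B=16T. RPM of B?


Gear ratio = 46:16 = 23:8
RPM_B = RPM_A × (teeth_A / teeth_B)
= 1068 × (46/16)
= 3070.5 RPM

3070.5 RPM


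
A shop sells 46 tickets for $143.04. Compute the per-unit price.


Unit rate = total / quantity
= 143.04 / 46
= $3.11 per unit

$3.11 per unit


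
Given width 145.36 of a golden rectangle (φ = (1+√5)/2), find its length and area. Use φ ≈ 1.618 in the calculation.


φ = (1 + √5) / 2 ≈ 1.618
Length = width × φ = 145.36 × 1.618 = 235.19248
≈ 235.19
Area = width × length = 145.36 × 235.19248 = 34187.5788928 ≈ 34187.58
= Length: 235.19, Area: 34187.58

Length: 235.19, Area: 34187.58


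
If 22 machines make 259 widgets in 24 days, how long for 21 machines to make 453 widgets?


Days ∝ work / workers, so d₂ = d₁ × (m₁/m₂) × (w₂/w₁)
Workers factor (inverse): 22/21 ≈ 1.0476
Work factor (direct): 453/259 ≈ 1.7490
d₂ = 24 × 22/21 × 453/259 = (24 × 22 × 453) / (21 × 259) = 239184/5439
≈ 43.98 days

43.98 days


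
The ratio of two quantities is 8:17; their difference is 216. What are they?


Let A = 8k, B = 17k.
17k - 8k = 216
9k = 216 → k = 216/9 = 24
A = 8×24 = 192, B = 17×24 = 408
= A = 192, B = 408

A = 192, B = 408


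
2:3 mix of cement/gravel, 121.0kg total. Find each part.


Total parts = 2 + 3 = 5
cement: 121.0 × 2/5 = 48.4kg
gravel: 121.0 × 3/5 = 72.6kg
= 48.4kg and 72.6kg

48.4kg and 72.6kg


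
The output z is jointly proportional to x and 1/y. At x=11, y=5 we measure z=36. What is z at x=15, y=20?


z = k·x/y
Solve for k using the known point: k = z·y/x = 36×5/11 = 180/11 ≈ 16.3636
Now evaluate at x=15, y=20:
z = k × 15 / 20 = (180 × 15) / (11 × 20) = 2700/220
≈ 12.2727

12.2727


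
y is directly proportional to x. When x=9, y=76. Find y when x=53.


Direct proportion: y/x = constant
k = 76/9 ≈ 8.4444
y₂ = k × 53 = 76 × 53 / 9 = 4028/9
≈ 447.56

447.56


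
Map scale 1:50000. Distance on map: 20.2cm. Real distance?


Real distance = map distance × scale
= 20.2cm × 50000
= 1010000 cm = 10100.0 m
= 10.100 km

10.100 km


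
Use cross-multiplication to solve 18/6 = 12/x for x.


Cross multiply: 18 × x = 6 × 12
18x = 72
x = 72 / 18
= 4.00

4.00


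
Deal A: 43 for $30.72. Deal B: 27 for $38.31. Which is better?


Deal A: $30.72/43 = $0.7144/unit
Deal B: $38.31/27 = $1.4189/unit
A is cheaper per unit
= Deal A

Deal A


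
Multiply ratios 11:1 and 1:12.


Compound ratio = (11×1) : (1×12)
= 11:12
GCD = 1
= 11:12

11:12


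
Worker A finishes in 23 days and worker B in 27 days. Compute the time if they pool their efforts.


Rate of A = 1/23 per day
Rate of B = 1/27 per day
Combined rate = 1/23 + 1/27 = 50/621 ≈ 0.0805 per day
Days = 1 / combined rate = 621/50
= 12.42 days

12.42 days


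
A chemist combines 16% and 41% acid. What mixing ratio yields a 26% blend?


Let x parts of 16% mix with y parts of 41%.
16x + 41y = 26(x + y)
16x + 41y = 26x + 26y
x(16 - 26) = y(26 - 41)
x/y = (41 - 26)/(26 - 16) = 15/10
Simplify: 3:2
= 3:2

3:2


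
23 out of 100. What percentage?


Percentage = (part / whole) × 100
= (23 / 100) × 100
= 23.00%

23.00%


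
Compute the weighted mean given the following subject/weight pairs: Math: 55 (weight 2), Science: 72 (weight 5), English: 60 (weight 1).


Numerator = 55×2 + 72×5 + 60×1
= 110 + 360 + 60
= 530
Total weight = 8
Weighted avg = 530/8
= 66.25

66.25


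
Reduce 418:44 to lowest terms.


GCD(418, 44) = 22
418/22 : 44/22
= 19:2

19:2


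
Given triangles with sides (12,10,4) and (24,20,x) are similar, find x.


Scale factor = 24/12 = 2
Missing side = 4 × 2
= 8.0

8.0


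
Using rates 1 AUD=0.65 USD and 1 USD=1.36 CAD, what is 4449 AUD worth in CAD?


Step 1: 4449 AUD × 0.65 = 2891.85 USD
Step 2: 2891.85 USD × 1.36 = 3932.92 CAD
Implied rate AUD→CAD = 0.65 × 1.36 = 0.8840
= 3932.92 CAD

3932.92 CAD


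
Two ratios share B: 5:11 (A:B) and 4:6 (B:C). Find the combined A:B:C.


Match B: multiply A:B by 4 → 20:44
Multiply B:C by 11 → 44:66
Combined: 20:44:66
GCD = 2
= 10:22:33

10:22:33


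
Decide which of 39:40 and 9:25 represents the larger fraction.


39/40 = 0.9750
9/25 = 0.3600
0.9750 > 0.3600, so 39:40 is greater
= 39:40

39:40


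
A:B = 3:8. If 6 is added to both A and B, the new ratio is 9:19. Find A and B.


Let A = 3k, B = 8k.
(3k + 6) / (8k + 6) = 9/19
Cross-multiply: 19(3k + 6) = 9(8k + 6)
57k + 114 = 72k + 54
57k - 72k = 54 - 114
-15k = -60
k = -60/-15 = 4
A = 3×4 = 12, B = 8×4 = 32
= A = 12, B = 32

A = 12, B = 32


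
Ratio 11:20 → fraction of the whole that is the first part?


Total parts = 11 + 20 = 31
First part: 11/31 = 11/31
= 11/31

11/31


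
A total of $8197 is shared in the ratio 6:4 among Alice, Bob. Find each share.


Total parts = 6 + 4 = 10
Alice: 8197 × 6/10 = 4918.20
Bob: 8197 × 4/10 = 3278.80
= Alice: $4918.20, Bob: $3278.80

Alice: $4918.20, Bob: $3278.80


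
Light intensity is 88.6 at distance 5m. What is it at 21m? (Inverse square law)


I₁d₁² = I₂d₂²
I₂ = I₁ × (d₁/d₂)²
= 88.6 × (5/21)²
= 88.6 × 25/441
= 2215/441
≈ 5.0227

5.0227


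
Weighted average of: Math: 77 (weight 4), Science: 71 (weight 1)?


Numerator = 77×4 + 71×1
= 308 + 71
= 379
Total weight = 5
Weighted avg = 379/5
= 75.80

75.80


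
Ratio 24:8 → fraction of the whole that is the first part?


Total parts = 24 + 8 = 32
First part: 24/32 = 3/4
= 3/4

3/4


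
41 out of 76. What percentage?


Percentage = (part / whole) × 100
= (41 / 76) × 100
≈ 53.95%

53.95%


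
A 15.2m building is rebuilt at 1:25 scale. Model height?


Model size = real / scale
= 15.2 / 25
= 0.6080 m

0.6080 m


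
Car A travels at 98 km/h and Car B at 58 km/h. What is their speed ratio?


Ratio = 98:58
GCD = 2
Simplified = 49:29
Time ratio (same distance) = 29:49
Speed ratio = 49:29

49:29


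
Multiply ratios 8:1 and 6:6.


Compound ratio = (8×6) : (1×6)
= 48:6
GCD = 6
= 8:1

8:1


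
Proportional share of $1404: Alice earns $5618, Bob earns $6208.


Total income = 5618 + 6208 = $11826
Alice: $1404 × 5618/11826 = $666.98
Bob: $1404 × 6208/11826 = $737.02
= Alice: $666.98, Bob: $737.02

Alice: $666.98, Bob: $737.02


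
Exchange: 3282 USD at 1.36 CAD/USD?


Amount × rate = 3282 × 1.36
= 4463.52 CAD

4463.52 CAD


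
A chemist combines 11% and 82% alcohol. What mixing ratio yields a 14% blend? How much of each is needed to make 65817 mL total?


Let x parts of 11% mix with y parts of 82%.
11x + 82y = 14(x + y)
11x + 82y = 14x + 14y
x(11 - 14) = y(14 - 82)
x/y = (82 - 14)/(14 - 11) = 68/3
Simplify: 68:3
Total parts = 71; one part = 65817/71 = 927.00 mL
11% solution: 68×927.00 = 63036.00 mL
82% solution: 3×927.00 = 2781.00 mL
= ratio 68:3; 63036.00 mL and 2781.00 mL

ratio 68:3; 63036.00 mL and 2781.00 mL


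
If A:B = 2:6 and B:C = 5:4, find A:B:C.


Match B: multiply A:B by 5 → 10:30
Multiply B:C by 6 → 30:24
Combined: 10:30:24
GCD = 2
= 5:15:12

5:15:12


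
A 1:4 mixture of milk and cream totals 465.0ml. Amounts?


Total parts = 1 + 4 = 5
milk: 465.0 × 1/5 = 93.0ml
cream: 465.0 × 4/5 = 372.0ml
= 93.0ml and 372.0ml

93.0ml and 372.0ml


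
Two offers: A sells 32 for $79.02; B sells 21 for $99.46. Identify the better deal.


Deal A: $79.02/32 = $2.4694/unit
Deal B: $99.46/21 = $4.7362/unit
A is cheaper per unit
= Deal A

Deal A


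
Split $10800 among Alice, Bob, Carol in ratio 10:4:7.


Total parts = 10 + 4 + 7 = 21
Alice: 10800 × 10/21 = 5142.86
Bob: 10800 × 4/21 = 2057.14
Carol: 10800 × 7/21 = 3600.00
= Alice: $5142.86, Bob: $2057.14, Carol: $3600.00

Alice: $5142.86, Bob: $2057.14, Carol: $3600.00


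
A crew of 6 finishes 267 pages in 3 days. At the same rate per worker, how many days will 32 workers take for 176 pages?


Days ∝ work / workers, so d₂ = d₁ × (m₁/m₂) × (w₂/w₁)
Workers factor (inverse): 6/32 = 0.1875
Work factor (direct): 176/267 ≈ 0.6592
d₂ = 3 × 6/32 × 176/267 = (3 × 6 × 176) / (32 × 267) = 3168/8544
≈ 0.37 days

0.37 days


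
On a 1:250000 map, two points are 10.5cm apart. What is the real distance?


Real distance = map distance × scale
= 10.5cm × 250000
= 2625000 cm = 26250.0 m
= 26.250 km

26.250 km


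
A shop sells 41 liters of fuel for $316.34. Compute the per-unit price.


Unit rate = total / quantity
= 316.34 / 41
= $7.72 per unit

$7.72 per unit


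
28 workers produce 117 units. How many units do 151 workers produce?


Direct proportion: y/x = constant
k = 117/28 ≈ 4.1786
y₂ = k × 151 = 117 × 151 / 28 = 17667/28
≈ 630.96

630.96


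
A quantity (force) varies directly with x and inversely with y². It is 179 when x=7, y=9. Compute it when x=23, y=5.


z = k·x/y²
Solve for k using the known point: k = z·y²/x = 179×81/7 = 14499/7 ≈ 2071.2857
Now evaluate at x=23, y=5:
z = k × 23 / 25 = (14499 × 23) / (7 × 25) = 333477/175
≈ 1905.5829

1905.5829


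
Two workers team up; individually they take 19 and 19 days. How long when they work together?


Rate of A = 1/19 per day
Rate of B = 1/19 per day
Combined rate = 1/19 + 1/19 = 38/361 ≈ 0.1053 per day
Days = 1 / combined rate = 361/38
= 9.50 days

9.50 days


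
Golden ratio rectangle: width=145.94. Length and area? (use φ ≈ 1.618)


φ = (1 + √5) / 2 ≈ 1.618
Length = width × φ = 145.94 × 1.618 = 236.13092
≈ 236.13
Area = width × length = 145.94 × 236.13092 = 34460.9464648 ≈ 34460.95
= Length: 236.13, Area: 34460.95

Length: 236.13, Area: 34460.95


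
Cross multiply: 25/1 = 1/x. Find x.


Cross multiply: 25 × x = 1 × 1
25x = 1
x = 1 / 25
= 0.04

0.04


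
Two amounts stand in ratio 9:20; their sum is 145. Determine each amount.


Let A = 9k, B = 20k.
9k + 20k = 145
29k = 145 → k = 145/29 = 5
A = 9×5 = 45, B = 20×5 = 100
= A = 45, B = 100

A = 45, B = 100


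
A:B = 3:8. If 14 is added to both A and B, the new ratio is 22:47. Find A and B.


Let A = 3k, B = 8k.
(3k + 14) / (8k + 14) = 22/47
Cross-multiply: 47(3k + 14) = 22(8k + 14)
141k + 658 = 176k + 308
141k - 176k = 308 - 658
-35k = -350
k = -350/-35 = 10
A = 3×10 = 30, B = 8×10 = 80
= A = 30, B = 80

A = 30, B = 80


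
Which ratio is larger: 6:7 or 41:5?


6/7 = 0.8571
41/5 = 8.2000
0.8571 < 8.2000, so 6:7 is less
= 41:5

41:5


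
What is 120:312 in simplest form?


GCD(120, 312) = 24
120/24 : 312/24
= 5:13

5:13


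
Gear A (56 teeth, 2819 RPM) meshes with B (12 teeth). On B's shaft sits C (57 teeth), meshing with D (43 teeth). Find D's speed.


Stage 1: RPM_B = RPM_A × t_A/t_B = 2819 × 56/12 = 157864/12 ≈ 13155.33
B and C share a shaft → RPM_C = RPM_B
Stage 2: RPM_D = RPM_C × t_C/t_D = RPM_A × (t_A×t_C)/(t_B×t_D)
Overall ratio = (56×57)/(12×43) = 3192/516
RPM_D = 2819 × 3192/516 = 8998248/516
≈ 17438.47 RPM

17438.47 RPM


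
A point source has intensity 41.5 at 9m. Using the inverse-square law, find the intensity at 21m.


I₁d₁² = I₂d₂²
I₂ = I₁ × (d₁/d₂)²
= 41.5 × (9/21)²
= 41.5 × 81/441
= 3361.5/441
≈ 7.6224

7.6224


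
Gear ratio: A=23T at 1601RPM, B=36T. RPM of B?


Gear ratio = 23:36 = 23:36
RPM_B = RPM_A × (teeth_A / teeth_B)
= 1601 × (23/36)
= 1022.9 RPM

1022.9 RPM


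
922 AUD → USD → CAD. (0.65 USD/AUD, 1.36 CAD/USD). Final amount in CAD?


Step 1: 922 AUD × 0.65 = 599.30 USD
Step 2: 599.30 USD × 1.36 = 815.05 CAD
Implied rate AUD→CAD = 0.65 × 1.36 = 0.8840
= 815.05 CAD

815.05 CAD


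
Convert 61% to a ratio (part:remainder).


61% means 61 parts out of 100; remainder = 39
Part : remainder = 61:39
GCD = 1
= 61:39

61:39


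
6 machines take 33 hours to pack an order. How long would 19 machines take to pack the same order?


Inverse proportion: x × y = constant
k = 6 × 33 = 198
y₂ = k / 19 = 198 / 19
= 10.42

10.42


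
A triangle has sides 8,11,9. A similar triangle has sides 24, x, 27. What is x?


Scale factor = 24/8 = 3
Missing side = 11 × 3
= 33.0

33.0


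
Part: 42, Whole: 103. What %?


Percentage = (part / whole) × 100
= (42 / 103) × 100
≈ 40.78%

40.78%


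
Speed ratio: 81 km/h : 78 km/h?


Ratio = 81:78
GCD = 3
Simplified = 27:26
Time ratio (same distance) = 26:27
Speed ratio = 27:26

27:26


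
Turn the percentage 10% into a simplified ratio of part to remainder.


10% means 10 parts out of 100; remainder = 90
Part : remainder = 10:90
GCD = 10
= 1:9

1:9


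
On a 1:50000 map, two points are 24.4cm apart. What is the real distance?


Real distance = map distance × scale
= 24.4cm × 50000
= 1220000 cm = 12200.0 m
= 12.200 km

12.200 km


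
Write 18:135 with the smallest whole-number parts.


GCD(18, 135) = 9
18/9 : 135/9
= 2:15

2:15


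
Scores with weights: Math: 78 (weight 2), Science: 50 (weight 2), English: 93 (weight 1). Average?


Numerator = 78×2 + 50×2 + 93×1
= 156 + 100 + 93
= 349
Total weight = 5
Weighted avg = 349/5
= 69.80

69.80


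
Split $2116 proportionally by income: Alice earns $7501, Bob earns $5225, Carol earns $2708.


Total income = 7501 + 5225 + 2708 = $15434
Alice: $2116 × 7501/15434 = $1028.39
Bob: $2116 × 5225/15434 = $716.35
Carol: $2116 × 2708/15434 = $371.27
= Alice: $1028.39, Bob: $716.35, Carol: $371.27

Alice: $1028.39, Bob: $716.35, Carol: $371.27


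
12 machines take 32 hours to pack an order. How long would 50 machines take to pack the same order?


Inverse proportion: x × y = constant
k = 12 × 32 = 384
y₂ = k / 50 = 384 / 50
= 7.68

7.68


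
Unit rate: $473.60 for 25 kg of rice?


Unit rate = total / quantity
= 473.60 / 25
= $18.94 per unit

$18.94 per unit


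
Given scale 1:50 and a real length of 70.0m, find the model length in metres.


Model size = real / scale
= 70.0 / 50
= 1.4000 m

1.4000 m


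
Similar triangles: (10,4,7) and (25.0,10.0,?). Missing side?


Scale factor = 25.0/10 = 2.5
Missing side = 7 × 2.5
= 17.5

17.5


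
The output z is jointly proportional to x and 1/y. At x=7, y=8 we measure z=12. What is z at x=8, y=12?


z = k·x/y
Solve for k using the known point: k = z·y/x = 12×8/7 = 96/7 ≈ 13.7143
Now evaluate at x=8, y=12:
z = k × 8 / 12 = (96 × 8) / (7 × 12) = 768/84
≈ 9.1429

9.1429


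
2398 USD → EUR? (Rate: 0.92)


Amount × rate = 2398 × 0.92
= 2206.16 EUR

2206.16 EUR


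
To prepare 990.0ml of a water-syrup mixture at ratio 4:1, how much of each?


Total parts = 4 + 1 = 5
water: 990.0 × 4/5 = 792.0ml
syrup: 990.0 × 1/5 = 198.0ml
= 792.0ml and 198.0ml

792.0ml and 198.0ml


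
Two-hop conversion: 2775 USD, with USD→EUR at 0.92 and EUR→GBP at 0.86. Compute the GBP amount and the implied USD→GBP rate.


Step 1: 2775 USD × 0.92 = 2553.00 EUR
Step 2: 2553.00 EUR × 0.86 = 2195.58 GBP
Implied rate USD→GBP = 0.92 × 0.86 = 0.7912
= 2195.58 GBP; implied rate 0.7912 GBP/USD

2195.58 GBP; implied rate 0.7912 GBP/USD


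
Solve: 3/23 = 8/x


Cross multiply: 3 × x = 23 × 8
3x = 184
x = 184 / 3
= 61.33

61.33


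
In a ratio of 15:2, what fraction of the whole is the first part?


Total parts = 15 + 2 = 17
First part: 15/17 = 15/17
= 15/17

15/17


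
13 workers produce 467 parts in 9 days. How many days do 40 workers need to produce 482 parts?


Days ∝ work / workers, so d₂ = d₁ × (m₁/m₂) × (w₂/w₁)
Workers factor (inverse): 13/40 = 0.3250
Work factor (direct): 482/467 ≈ 1.0321
d₂ = 9 × 13/40 × 482/467 = (9 × 13 × 482) / (40 × 467) = 56394/18680
≈ 3.02 days

3.02 days


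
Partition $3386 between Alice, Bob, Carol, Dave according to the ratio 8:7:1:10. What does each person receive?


Total parts = 8 + 7 + 1 + 10 = 26
Alice: 3386 × 8/26 = 1041.85
Bob: 3386 × 7/26 = 911.62
Carol: 3386 × 1/26 = 130.23
Dave: 3386 × 10/26 = 1302.31
= Alice: $1041.85, Bob: $911.62, Carol: $130.23, Dave: $1302.31

Alice: $1041.85, Bob: $911.62, Carol: $130.23, Dave: $1302.31


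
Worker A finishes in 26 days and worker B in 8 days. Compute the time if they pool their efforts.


Rate of A = 1/26 per day
Rate of B = 1/8 per day
Combined rate = 1/26 + 1/8 = 34/208 ≈ 0.1635 per day
Days = 1 / combined rate = 208/34
≈ 6.12 days

6.12 days


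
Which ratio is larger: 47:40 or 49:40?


47/40 = 1.1750
49/40 = 1.2250
1.1750 < 1.2250, so 47:40 is less
= 49:40

49:40


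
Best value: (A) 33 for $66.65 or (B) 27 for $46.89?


Deal A: $66.65/33 = $2.0197/unit
Deal B: $46.89/27 = $1.7367/unit
B is cheaper per unit
= Deal B

Deal B


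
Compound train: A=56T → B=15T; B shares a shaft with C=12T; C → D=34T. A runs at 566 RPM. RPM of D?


Stage 1: RPM_B = RPM_A × t_A/t_B = 566 × 56/15 = 31696/15 ≈ 2113.07
B and C share a shaft → RPM_C = RPM_B
Stage 2: RPM_D = RPM_C × t_C/t_D = RPM_A × (t_A×t_C)/(t_B×t_D)
Overall ratio = (56×12)/(15×34) = 672/510
RPM_D = 566 × 672/510 = 380352/510
≈ 745.79 RPM

745.79 RPM


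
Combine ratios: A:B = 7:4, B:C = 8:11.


Match B: multiply A:B by 8 → 56:32
Multiply B:C by 4 → 32:44
Combined: 56:32:44
GCD = 4
= 14:8:11

14:8:11


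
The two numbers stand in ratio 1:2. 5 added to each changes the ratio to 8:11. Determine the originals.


Let A = 1k, B = 2k.
(1k + 5) / (2k + 5) = 8/11
Cross-multiply: 11(1k + 5) = 8(2k + 5)
11k + 55 = 16k + 40
11k - 16k = 40 - 55
-5k = -15
k = -15/-5 = 3
A = 1×3 = 3, B = 2×3 = 6
= A = 3, B = 6

A = 3, B = 6


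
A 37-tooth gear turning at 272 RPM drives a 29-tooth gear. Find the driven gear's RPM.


Gear ratio = 37:29 = 37:29
RPM_B = RPM_A × (teeth_A / teeth_B)
= 272 × (37/29)
= 347.0 RPM

347.0 RPM


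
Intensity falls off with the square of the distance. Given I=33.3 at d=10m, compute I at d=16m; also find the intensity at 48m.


I₁d₁² = I₂d₂²
I at 16m = 33.3 × (10/16)² = 33.3 × 100/256 = 3330/256 ≈ 13.0078
I at 48m = 33.3 × (10/48)² = 33.3 × 100/2304 = 3330/2304 ≈ 1.4453
= 13.0078 and 1.4453

13.0078 and 1.4453


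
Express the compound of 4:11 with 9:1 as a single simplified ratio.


Compound ratio = (4×9) : (11×1)
= 36:11
GCD = 1
= 36:11

36:11


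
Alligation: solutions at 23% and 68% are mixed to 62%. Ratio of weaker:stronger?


Let x parts of 23% mix with y parts of 68%.
23x + 68y = 62(x + y)
23x + 68y = 62x + 62y
x(23 - 62) = y(62 - 68)
x/y = (68 - 62)/(62 - 23) = 6/39
Simplify: 2:13
= 2:13

2:13


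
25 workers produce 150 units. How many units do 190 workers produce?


Direct proportion: y/x = constant
k = 150/25 = 6.0000
y₂ = k × 190 = 150 × 190 / 25 = 28500/25
= 1140.00

1140.00


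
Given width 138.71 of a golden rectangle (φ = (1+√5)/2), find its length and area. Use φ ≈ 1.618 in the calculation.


φ = (1 + √5) / 2 ≈ 1.618
Length = width × φ = 138.71 × 1.618 = 224.43278
≈ 224.43
Area = width × length = 138.71 × 224.43278 = 31131.0709138 ≈ 31131.07
= Length: 224.43, Area: 31131.07

Length: 224.43, Area: 31131.07


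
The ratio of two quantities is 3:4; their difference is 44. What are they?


Let A = 3k, B = 4k.
4k - 3k = 44
1k = 44 → k = 44/1 = 44
A = 3×44 = 132, B = 4×44 = 176
= A = 132, B = 176

A = 132, B = 176


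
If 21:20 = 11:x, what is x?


Cross multiply: 21 × x = 20 × 11
21x = 220
x = 220 / 21
= 10.48

10.48


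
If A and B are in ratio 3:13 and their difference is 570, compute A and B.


Let A = 3k, B = 13k.
13k - 3k = 570
10k = 570 → k = 570/10 = 57
A = 3×57 = 171, B = 13×57 = 741
= A = 171, B = 741

A = 171, B = 741


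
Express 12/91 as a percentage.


Percentage = (part / whole) × 100
= (12 / 91) × 100
≈ 13.19%

13.19%


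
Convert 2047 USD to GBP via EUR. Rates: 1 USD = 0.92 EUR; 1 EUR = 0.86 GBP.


Step 1: 2047 USD × 0.92 = 1883.24 EUR
Step 2: 1883.24 EUR × 0.86 = 1619.59 GBP
Implied rate USD→GBP = 0.92 × 0.86 = 0.7912
= 1619.59 GBP

1619.59 GBP


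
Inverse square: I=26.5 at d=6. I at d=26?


I₁d₁² = I₂d₂²
I₂ = I₁ × (d₁/d₂)²
= 26.5 × (6/26)²
= 26.5 × 36/676
= 954/676
≈ 1.4112

1.4112


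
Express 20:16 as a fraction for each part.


Total parts = 20 + 16 = 36
First part: 20/36 = 5/9
Second part: 16/36 = 4/9
= 5/9 and 4/9

5/9 and 4/9


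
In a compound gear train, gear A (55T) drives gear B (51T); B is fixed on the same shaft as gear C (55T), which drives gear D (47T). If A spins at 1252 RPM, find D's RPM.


Stage 1: RPM_B = RPM_A × t_A/t_B = 1252 × 55/51 = 68860/51 ≈ 1350.20
B and C share a shaft → RPM_C = RPM_B
Stage 2: RPM_D = RPM_C × t_C/t_D = RPM_A × (t_A×t_C)/(t_B×t_D)
Overall ratio = (55×55)/(51×47) = 3025/2397
RPM_D = 1252 × 3025/2397 = 3787300/2397
≈ 1580.02 RPM

1580.02 RPM


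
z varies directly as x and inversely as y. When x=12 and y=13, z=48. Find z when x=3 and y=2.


z = k·x/y
Solve for k using the known point: k = z·y/x = 48×13/12 = 624/12 = 52.0000
Now evaluate at x=3, y=2:
z = k × 3 / 2 = (624 × 3) / (12 × 2) = 1872/24
= 78.0000

78.0000


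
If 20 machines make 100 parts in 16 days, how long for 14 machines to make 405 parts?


Days ∝ work / workers, so d₂ = d₁ × (m₁/m₂) × (w₂/w₁)
Workers factor (inverse): 20/14 ≈ 1.4286
Work factor (direct): 405/100 = 4.0500
d₂ = 16 × 20/14 × 405/100 = (16 × 20 × 405) / (14 × 100) = 129600/1400
≈ 92.57 days

92.57 days


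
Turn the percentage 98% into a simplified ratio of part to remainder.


98% means 98 parts out of 100; remainder = 2
Part : remainder = 98:2
GCD = 2
= 49:1

49:1
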